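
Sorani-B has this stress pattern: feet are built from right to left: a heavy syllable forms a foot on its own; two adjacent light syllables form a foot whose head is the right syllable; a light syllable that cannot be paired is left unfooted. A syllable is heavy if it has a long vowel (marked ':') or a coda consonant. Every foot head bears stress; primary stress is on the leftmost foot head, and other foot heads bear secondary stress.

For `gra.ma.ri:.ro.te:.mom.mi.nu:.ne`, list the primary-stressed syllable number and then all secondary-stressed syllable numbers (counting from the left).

primary 2, secondary 3, 5, 6, 8

Weights: 1 gra L, 2 ma L, 3 ri: H, 4 ro L, 5 te: H, 6 mom H, 7 mi L, 8 nu: H, 9 ne L.
Parse right to left (heavy = foot alone; LL = one foot; stranded L unfooted): (gra.ˈma) (ˈri:) ro (ˈte:) (ˈmom) mi (ˈnu:) ne.
Foot heads: 2, 3, 5, 6, 8.
Primary stress on the leftmost head = syllable 2.
Secondary stress on 3, 5, 6, 8: gra.ˈma.ˌri:.ro.ˌte:.ˌmom.mi.ˌnu:.ne.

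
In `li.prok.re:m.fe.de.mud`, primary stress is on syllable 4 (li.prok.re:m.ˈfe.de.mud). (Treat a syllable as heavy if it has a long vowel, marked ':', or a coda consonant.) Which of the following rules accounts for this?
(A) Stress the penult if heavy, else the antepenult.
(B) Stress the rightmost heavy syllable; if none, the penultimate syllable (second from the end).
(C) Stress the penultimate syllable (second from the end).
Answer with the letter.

Rule A → syllable 4 ✓.
Rule B → syllable 6 (observed: 4).
Rule C → syllable 5 (observed: 4).

A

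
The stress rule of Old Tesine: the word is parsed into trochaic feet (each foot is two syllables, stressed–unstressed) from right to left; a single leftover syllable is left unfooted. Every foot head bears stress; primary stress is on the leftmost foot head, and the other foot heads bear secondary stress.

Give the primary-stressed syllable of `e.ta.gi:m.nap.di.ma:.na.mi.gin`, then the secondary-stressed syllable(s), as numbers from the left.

Parse right to left into trochaic (ˈσσ) feet: e (ˈta.gi:m) (ˈnap.di) (ˈma:.na) (ˈmi.gin). Syllable 1 is left unfooted.
Foot heads (stressed positions): 2, 4, 6, 8.
End Rule Leftmost: primary stress on the leftmost head = syllable 2.
Secondary stress on 4, 6, 8: e.ˈta.gi:m.ˌnap.di.ˌma:.na.ˌmi.gin.

primary 2, secondary 4, 6, 8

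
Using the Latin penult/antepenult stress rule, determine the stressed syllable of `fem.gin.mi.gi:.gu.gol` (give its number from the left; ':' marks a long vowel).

4

Classical Latin: stress the penult if heavy (long vowel or closed), else the antepenult.
Weights: 4 gi: H, 5 gu L, 6 gol H.
The penult (syllable 5, gu) is light, so stress falls on the antepenult (syllable 4, gi:).
Stress on syllable 4: fem.gin.mi.ˈgi:.gu.gol.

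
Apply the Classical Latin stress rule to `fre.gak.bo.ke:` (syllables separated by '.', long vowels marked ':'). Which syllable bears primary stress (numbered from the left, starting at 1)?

Classical Latin: stress the penult if heavy (long vowel or closed), else the antepenult.
Weights: 2 gak H, 3 bo L, 4 ke: H.
The penult (syllable 3, bo) is light, so stress falls on the antepenult (syllable 2, gak).
Stress on syllable 2: fre.ˈgak.bo.ke:.

2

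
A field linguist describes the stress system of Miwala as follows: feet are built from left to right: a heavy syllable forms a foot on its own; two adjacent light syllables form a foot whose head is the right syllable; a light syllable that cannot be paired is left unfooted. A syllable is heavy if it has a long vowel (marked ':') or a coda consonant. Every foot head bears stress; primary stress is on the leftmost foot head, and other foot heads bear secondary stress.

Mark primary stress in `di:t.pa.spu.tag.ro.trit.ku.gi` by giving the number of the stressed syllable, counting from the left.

Weights: 1 di:t H, 2 pa L, 3 spu L, 4 tag H, 5 ro L, 6 trit H, 7 ku L, 8 gi L.
Parse left to right (heavy = foot alone; LL = one foot; stranded L unfooted): (ˈdi:t) (pa.ˈspu) (ˈtag) ro (ˈtrit) (ku.ˈgi).
Foot heads: 1, 3, 4, 6, 8.
Primary stress on the leftmost head = syllable 1.
Primary stress: syllable 1 → ˈdi:t.pa.spu.tag.ro.trit.ku.gi.

1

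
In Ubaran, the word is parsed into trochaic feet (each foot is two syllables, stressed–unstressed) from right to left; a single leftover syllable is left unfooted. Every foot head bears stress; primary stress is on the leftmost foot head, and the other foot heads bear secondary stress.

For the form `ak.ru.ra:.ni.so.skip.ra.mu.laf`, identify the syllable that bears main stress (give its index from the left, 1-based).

Parse right to left into trochaic (ˈσσ) feet: ak (ˈru.ra:) (ˈni.so) (ˈskip.ra) (ˈmu.laf). Syllable 1 is left unfooted.
Foot heads (stressed positions): 2, 4, 6, 8.
End Rule Leftmost: primary stress on the leftmost head = syllable 2.
Primary stress: syllable 2 → ak.ˈru.ra:.ni.so.skip.ra.mu.laf.

2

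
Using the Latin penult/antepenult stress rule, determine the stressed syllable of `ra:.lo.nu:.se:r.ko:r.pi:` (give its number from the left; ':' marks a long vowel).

Classical Latin: stress the penult if heavy (long vowel or closed), else the antepenult.
Weights: 4 se:r H, 5 ko:r H, 6 pi: H.
The penult (syllable 5, ko:r) is heavy, so it takes stress.
Stress on syllable 5: ra:.lo.nu:.se:r.ˈko:r.pi:.

5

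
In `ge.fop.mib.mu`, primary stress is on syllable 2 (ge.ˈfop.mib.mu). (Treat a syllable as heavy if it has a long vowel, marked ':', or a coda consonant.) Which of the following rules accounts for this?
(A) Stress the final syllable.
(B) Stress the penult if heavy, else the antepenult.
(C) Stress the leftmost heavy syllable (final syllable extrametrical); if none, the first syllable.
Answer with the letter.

Rule A → syllable 4 (observed: 2).
Rule B → syllable 3 (observed: 2).
Rule C → syllable 2 ✓.

C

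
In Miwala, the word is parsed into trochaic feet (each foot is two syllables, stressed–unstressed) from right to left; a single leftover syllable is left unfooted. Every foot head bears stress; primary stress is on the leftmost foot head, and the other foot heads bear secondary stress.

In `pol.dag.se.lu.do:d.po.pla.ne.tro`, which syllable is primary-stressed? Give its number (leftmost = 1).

Parse right to left into trochaic (ˈσσ) feet: pol (ˈdag.se) (ˈlu.do:d) (ˈpo.pla) (ˈne.tro). Syllable 1 is left unfooted.
Foot heads (stressed positions): 2, 4, 6, 8.
End Rule Leftmost: primary stress on the leftmost head = syllable 2.
Primary stress: syllable 2 → pol.ˈdag.se.lu.do:d.po.pla.ne.tro.

2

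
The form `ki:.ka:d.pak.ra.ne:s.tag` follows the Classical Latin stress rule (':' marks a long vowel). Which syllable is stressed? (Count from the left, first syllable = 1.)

Classical Latin: stress the penult if heavy (long vowel or closed), else the antepenult.
Weights: 4 ra L, 5 ne:s H, 6 tag H.
The penult (syllable 5, ne:s) is heavy, so it takes stress.
Stress on syllable 5: ki:.ka:d.pak.ra.ˈne:s.tag.

5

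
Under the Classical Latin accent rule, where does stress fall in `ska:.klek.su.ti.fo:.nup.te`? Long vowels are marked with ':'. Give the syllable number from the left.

Classical Latin: stress the penult if heavy (long vowel or closed), else the antepenult.
Weights: 5 fo: H, 6 nup H, 7 te L.
The penult (syllable 6, nup) is heavy, so it takes stress.
Stress on syllable 6: ska:.klek.su.ti.fo:.ˈnup.te.

6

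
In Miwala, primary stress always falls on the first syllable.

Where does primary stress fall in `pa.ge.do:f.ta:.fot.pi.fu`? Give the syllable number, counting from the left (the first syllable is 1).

1

The word has 7 syllables; the first syllable is syllable 1 (pa).
Primary stress: syllable 1 → ˈpa.ge.do:f.ta:.fot.pi.fu.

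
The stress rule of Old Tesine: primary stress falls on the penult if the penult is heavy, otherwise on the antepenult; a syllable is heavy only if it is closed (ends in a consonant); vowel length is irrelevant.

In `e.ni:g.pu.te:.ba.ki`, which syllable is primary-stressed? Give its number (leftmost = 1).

Weights: 4 te: L, 5 ba L, 6 ki L.
The penult (syllable 5, ba) is light, so stress falls on the antepenult (syllable 4, te:).
Primary stress: syllable 4 → e.ni:g.pu.ˈte:.ba.ki.

4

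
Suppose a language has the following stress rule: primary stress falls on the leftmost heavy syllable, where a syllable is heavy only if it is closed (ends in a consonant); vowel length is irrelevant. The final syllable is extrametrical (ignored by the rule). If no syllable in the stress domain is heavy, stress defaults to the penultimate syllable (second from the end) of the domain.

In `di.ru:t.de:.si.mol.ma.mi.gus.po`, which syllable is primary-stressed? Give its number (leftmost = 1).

2

The final syllable (9, po) is extrametrical; the stress domain is syllables 1–8.
Weights: 1 di L, 2 ru:t H, 3 de: L, 4 si L, 5 mol H, 6 ma L, 7 mi L, 8 gus H.
Heavy syllables in the domain: 2, 5, 8. The leftmost is syllable 2 (ru:t).
Primary stress: syllable 2 → di.ˈru:t.de:.si.mol.ma.mi.gus.po.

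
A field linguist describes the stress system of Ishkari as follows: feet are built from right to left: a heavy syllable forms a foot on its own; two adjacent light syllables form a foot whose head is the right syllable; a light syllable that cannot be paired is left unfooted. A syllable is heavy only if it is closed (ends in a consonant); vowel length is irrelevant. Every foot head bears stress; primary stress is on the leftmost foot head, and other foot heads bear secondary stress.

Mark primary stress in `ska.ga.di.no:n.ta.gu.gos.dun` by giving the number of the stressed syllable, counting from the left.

Weights: 1 ska L, 2 ga L, 3 di L, 4 no:n H, 5 ta L, 6 gu L, 7 gos H, 8 dun H.
Parse right to left (heavy = foot alone; LL = one foot; stranded L unfooted): ska (ga.ˈdi) (ˈno:n) (ta.ˈgu) (ˈgos) (ˈdun).
Foot heads: 3, 4, 6, 7, 8.
Primary stress on the leftmost head = syllable 3.
Primary stress: syllable 3 → ska.ga.ˈdi.no:n.ta.gu.gos.dun.

3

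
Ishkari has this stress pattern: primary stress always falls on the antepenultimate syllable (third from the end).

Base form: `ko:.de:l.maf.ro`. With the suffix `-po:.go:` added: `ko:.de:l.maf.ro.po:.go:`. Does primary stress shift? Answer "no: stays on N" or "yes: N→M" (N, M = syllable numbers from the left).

yes: 2→4

Base `ko:.de:l.maf.ro` (4 syllables):
  The word has 4 syllables; the antepenultimate syllable (third from the end) is syllable 2 (de:l).
  → primary stress on syllable 2.
Suffixed `ko:.de:l.maf.ro.po:.go:` (6 syllables):
  The word has 6 syllables; the antepenultimate syllable (third from the end) is syllable 4 (ro).
  → primary stress on syllable 4.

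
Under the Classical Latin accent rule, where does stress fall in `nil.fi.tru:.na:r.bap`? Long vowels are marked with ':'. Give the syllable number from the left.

Classical Latin: stress the penult if heavy (long vowel or closed), else the antepenult.
Weights: 3 tru: H, 4 na:r H, 5 bap H.
The penult (syllable 4, na:r) is heavy, so it takes stress.
Stress on syllable 4: nil.fi.tru:.ˈna:r.bap.

4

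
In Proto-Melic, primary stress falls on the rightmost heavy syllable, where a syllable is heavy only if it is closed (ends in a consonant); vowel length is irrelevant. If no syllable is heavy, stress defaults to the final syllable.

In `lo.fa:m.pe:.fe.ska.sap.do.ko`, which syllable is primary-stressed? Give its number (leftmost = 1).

6

Weights: 1 lo L, 2 fa:m H, 3 pe: L, 4 fe L, 5 ska L, 6 sap H, 7 do L, 8 ko L.
Heavy syllables in the domain: 2, 6. The rightmost is syllable 6 (sap).
Primary stress: syllable 6 → lo.fa:m.pe:.fe.ska.ˈsap.do.ko.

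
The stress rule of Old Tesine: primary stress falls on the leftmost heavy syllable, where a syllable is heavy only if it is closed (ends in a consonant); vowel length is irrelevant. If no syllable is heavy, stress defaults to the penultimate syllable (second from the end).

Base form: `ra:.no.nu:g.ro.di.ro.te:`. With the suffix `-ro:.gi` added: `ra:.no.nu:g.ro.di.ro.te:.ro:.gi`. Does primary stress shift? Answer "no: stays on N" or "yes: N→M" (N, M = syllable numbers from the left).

no: stays on 3

Base `ra:.no.nu:g.ro.di.ro.te:` (7 syllables):
  Weights: 1 ra: L, 2 no L, 3 nu:g H, 4 ro L, 5 di L, 6 ro L, 7 te: L.
  Heavy syllables in the domain: 3. The leftmost is syllable 3 (nu:g).
  → primary stress on syllable 3.
Suffixed `ra:.no.nu:g.ro.di.ro.te:.ro:.gi` (9 syllables):
  Weights: 1 ra: L, 2 no L, 3 nu:g H, 4 ro L, 5 di L, 6 ro L, 7 te: L, 8 ro: L, 9 gi L.
  Heavy syllables in the domain: 3. The leftmost is syllable 3 (nu:g).
  → primary stress on syllable 3.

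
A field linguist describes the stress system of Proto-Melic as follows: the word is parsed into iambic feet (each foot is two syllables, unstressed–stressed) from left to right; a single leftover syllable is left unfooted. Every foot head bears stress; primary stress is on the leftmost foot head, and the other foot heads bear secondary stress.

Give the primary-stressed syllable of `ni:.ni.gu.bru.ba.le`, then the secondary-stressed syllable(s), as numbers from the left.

primary 2, secondary 4, 6

Parse left to right into iambic (σˈσ) feet: (ni:.ˈni) (gu.ˈbru) (ba.ˈle).
Foot heads (stressed positions): 2, 4, 6.
End Rule Leftmost: primary stress on the leftmost head = syllable 2.
Secondary stress on 4, 6: ni:.ˈni.gu.ˌbru.ba.ˌle.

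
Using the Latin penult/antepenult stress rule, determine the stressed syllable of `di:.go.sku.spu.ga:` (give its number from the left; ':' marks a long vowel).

Classical Latin: stress the penult if heavy (long vowel or closed), else the antepenult.
Weights: 3 sku L, 4 spu L, 5 ga: H.
The penult (syllable 4, spu) is light, so stress falls on the antepenult (syllable 3, sku).
Stress on syllable 3: di:.go.ˈsku.spu.ga:.

3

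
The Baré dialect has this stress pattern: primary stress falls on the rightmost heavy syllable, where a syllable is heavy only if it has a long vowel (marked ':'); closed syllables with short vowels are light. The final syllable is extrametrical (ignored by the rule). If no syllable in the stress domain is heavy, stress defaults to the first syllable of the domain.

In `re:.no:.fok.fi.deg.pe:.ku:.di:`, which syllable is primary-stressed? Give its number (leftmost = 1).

The final syllable (8, di:) is extrametrical; the stress domain is syllables 1–7.
Weights: 1 re: H, 2 no: H, 3 fok L, 4 fi L, 5 deg L, 6 pe: H, 7 ku: H.
Heavy syllables in the domain: 1, 2, 6, 7. The rightmost is syllable 7 (ku:).
Primary stress: syllable 7 → re:.no:.fok.fi.deg.pe:.ˈku:.di:.

7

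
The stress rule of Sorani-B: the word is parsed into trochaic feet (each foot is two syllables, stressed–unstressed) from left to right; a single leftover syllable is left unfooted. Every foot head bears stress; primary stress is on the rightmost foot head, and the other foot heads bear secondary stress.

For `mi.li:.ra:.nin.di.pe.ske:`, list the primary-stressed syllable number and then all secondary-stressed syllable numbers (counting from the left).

primary 5, secondary 1, 3

Parse left to right into trochaic (ˈσσ) feet: (ˈmi.li:) (ˈra:.nin) (ˈdi.pe) ske:. Syllable 7 is left unfooted.
Foot heads (stressed positions): 1, 3, 5.
End Rule Rightmost: primary stress on the rightmost head = syllable 5.
Secondary stress on 1, 3: ˌmi.li:.ˌra:.nin.ˈdi.pe.ske:.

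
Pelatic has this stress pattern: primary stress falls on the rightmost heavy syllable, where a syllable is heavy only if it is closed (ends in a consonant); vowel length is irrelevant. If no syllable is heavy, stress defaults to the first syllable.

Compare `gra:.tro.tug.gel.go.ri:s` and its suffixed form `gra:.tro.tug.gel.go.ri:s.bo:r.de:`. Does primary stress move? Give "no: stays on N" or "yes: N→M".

yes: 6→7

Base `gra:.tro.tug.gel.go.ri:s` (6 syllables):
  Weights: 1 gra: L, 2 tro L, 3 tug H, 4 gel H, 5 go L, 6 ri:s H.
  Heavy syllables in the domain: 3, 4, 6. The rightmost is syllable 6 (ri:s).
  → primary stress on syllable 6.
Suffixed `gra:.tro.tug.gel.go.ri:s.bo:r.de:` (8 syllables):
  Weights: 1 gra: L, 2 tro L, 3 tug H, 4 gel H, 5 go L, 6 ri:s H, 7 bo:r H, 8 de: L.
  Heavy syllables in the domain: 3, 4, 6, 7. The rightmost is syllable 7 (bo:r).
  → primary stress on syllable 7.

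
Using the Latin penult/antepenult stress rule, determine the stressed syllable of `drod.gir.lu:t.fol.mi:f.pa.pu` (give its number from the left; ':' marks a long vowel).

5

Classical Latin: stress the penult if heavy (long vowel or closed), else the antepenult.
Weights: 5 mi:f H, 6 pa L, 7 pu L.
The penult (syllable 6, pa) is light, so stress falls on the antepenult (syllable 5, mi:f).
Stress on syllable 5: drod.gir.lu:t.fol.ˈmi:f.pa.pu.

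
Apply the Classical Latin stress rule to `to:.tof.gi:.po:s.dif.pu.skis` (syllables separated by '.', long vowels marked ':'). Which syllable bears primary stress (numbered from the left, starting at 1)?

5

Classical Latin: stress the penult if heavy (long vowel or closed), else the antepenult.
Weights: 5 dif H, 6 pu L, 7 skis H.
The penult (syllable 6, pu) is light, so stress falls on the antepenult (syllable 5, dif).
Stress on syllable 5: to:.tof.gi:.po:s.ˈdif.pu.skis.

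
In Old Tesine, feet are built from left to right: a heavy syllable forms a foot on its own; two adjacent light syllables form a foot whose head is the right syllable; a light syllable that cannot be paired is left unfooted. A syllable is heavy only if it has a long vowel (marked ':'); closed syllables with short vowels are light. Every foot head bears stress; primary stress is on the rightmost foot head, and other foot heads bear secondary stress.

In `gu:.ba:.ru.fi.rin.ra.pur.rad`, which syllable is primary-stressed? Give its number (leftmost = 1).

Weights: 1 gu: H, 2 ba: H, 3 ru L, 4 fi L, 5 rin L, 6 ra L, 7 pur L, 8 rad L.
Parse left to right (heavy = foot alone; LL = one foot; stranded L unfooted): (ˈgu:) (ˈba:) (ru.ˈfi) (rin.ˈra) (pur.ˈrad).
Foot heads: 1, 2, 4, 6, 8.
Primary stress on the rightmost head = syllable 8.
Primary stress: syllable 8 → gu:.ba:.ru.fi.rin.ra.pur.ˈrad.

8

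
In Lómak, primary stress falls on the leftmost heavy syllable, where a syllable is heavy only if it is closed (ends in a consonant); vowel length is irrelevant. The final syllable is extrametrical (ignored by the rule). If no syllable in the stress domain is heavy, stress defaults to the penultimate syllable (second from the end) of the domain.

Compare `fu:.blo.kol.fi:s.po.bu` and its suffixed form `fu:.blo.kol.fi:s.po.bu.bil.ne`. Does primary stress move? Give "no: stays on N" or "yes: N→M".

Base `fu:.blo.kol.fi:s.po.bu` (6 syllables):
  The final syllable (6, bu) is extrametrical; the stress domain is syllables 1–5.
  Weights: 1 fu: L, 2 blo L, 3 kol H, 4 fi:s H, 5 po L.
  Heavy syllables in the domain: 3, 4. The leftmost is syllable 3 (kol).
  → primary stress on syllable 3.
Suffixed `fu:.blo.kol.fi:s.po.bu.bil.ne` (8 syllables):
  The final syllable (8, ne) is extrametrical; the stress domain is syllables 1–7.
  Weights: 1 fu: L, 2 blo L, 3 kol H, 4 fi:s H, 5 po L, 6 bu L, 7 bil H.
  Heavy syllables in the domain: 3, 4, 7. The leftmost is syllable 3 (kol).
  → primary stress on syllable 3.

no: stays on 3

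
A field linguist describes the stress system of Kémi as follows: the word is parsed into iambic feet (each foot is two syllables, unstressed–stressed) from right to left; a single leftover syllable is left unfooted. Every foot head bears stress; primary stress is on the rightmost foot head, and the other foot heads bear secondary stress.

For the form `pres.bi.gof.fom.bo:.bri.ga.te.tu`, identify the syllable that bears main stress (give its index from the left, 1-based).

9

Parse right to left into iambic (σˈσ) feet: pres (bi.ˈgof) (fom.ˈbo:) (bri.ˈga) (te.ˈtu). Syllable 1 is left unfooted.
Foot heads (stressed positions): 3, 5, 7, 9.
End Rule Rightmost: primary stress on the rightmost head = syllable 9.
Primary stress: syllable 9 → pres.bi.gof.fom.bo:.bri.ga.te.ˈtu.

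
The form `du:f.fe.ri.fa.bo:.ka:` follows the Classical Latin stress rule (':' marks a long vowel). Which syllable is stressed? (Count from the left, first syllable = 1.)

Classical Latin: stress the penult if heavy (long vowel or closed), else the antepenult.
Weights: 4 fa L, 5 bo: H, 6 ka: H.
The penult (syllable 5, bo:) is heavy, so it takes stress.
Stress on syllable 5: du:f.fe.ri.fa.ˈbo:.ka:.

5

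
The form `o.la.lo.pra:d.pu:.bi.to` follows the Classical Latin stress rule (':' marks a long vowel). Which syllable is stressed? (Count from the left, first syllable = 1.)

Classical Latin: stress the penult if heavy (long vowel or closed), else the antepenult.
Weights: 5 pu: H, 6 bi L, 7 to L.
The penult (syllable 6, bi) is light, so stress falls on the antepenult (syllable 5, pu:).
Stress on syllable 5: o.la.lo.pra:d.ˈpu:.bi.to.

5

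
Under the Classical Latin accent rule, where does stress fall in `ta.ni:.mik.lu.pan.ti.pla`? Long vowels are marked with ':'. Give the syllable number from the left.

Classical Latin: stress the penult if heavy (long vowel or closed), else the antepenult.
Weights: 5 pan H, 6 ti L, 7 pla L.
The penult (syllable 6, ti) is light, so stress falls on the antepenult (syllable 5, pan).
Stress on syllable 5: ta.ni:.mik.lu.ˈpan.ti.pla.

5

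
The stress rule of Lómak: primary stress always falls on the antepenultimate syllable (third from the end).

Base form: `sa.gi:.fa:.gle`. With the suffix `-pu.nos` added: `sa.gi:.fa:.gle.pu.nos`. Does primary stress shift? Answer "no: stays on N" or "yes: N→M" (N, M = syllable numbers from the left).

Base `sa.gi:.fa:.gle` (4 syllables):
  The word has 4 syllables; the antepenultimate syllable (third from the end) is syllable 2 (gi:).
  → primary stress on syllable 2.
Suffixed `sa.gi:.fa:.gle.pu.nos` (6 syllables):
  The word has 6 syllables; the antepenultimate syllable (third from the end) is syllable 4 (gle).
  → primary stress on syllable 4.

yes: 2→4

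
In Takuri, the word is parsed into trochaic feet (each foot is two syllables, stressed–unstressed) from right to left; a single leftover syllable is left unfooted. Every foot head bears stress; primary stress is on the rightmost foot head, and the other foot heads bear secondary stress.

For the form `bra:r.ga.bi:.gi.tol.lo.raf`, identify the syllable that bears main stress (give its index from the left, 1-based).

6

Parse right to left into trochaic (ˈσσ) feet: bra:r (ˈga.bi:) (ˈgi.tol) (ˈlo.raf). Syllable 1 is left unfooted.
Foot heads (stressed positions): 2, 4, 6.
End Rule Rightmost: primary stress on the rightmost head = syllable 6.
Primary stress: syllable 6 → bra:r.ga.bi:.gi.tol.ˈlo.raf.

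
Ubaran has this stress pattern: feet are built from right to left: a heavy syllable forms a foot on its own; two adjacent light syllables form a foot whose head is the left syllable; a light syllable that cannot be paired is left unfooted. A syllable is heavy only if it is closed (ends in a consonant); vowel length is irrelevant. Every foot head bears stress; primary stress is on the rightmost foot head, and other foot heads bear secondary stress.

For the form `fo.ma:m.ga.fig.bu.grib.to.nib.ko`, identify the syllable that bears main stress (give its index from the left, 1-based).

Weights: 1 fo L, 2 ma:m H, 3 ga L, 4 fig H, 5 bu L, 6 grib H, 7 to L, 8 nib H, 9 ko L.
Parse right to left (heavy = foot alone; LL = one foot; stranded L unfooted): fo (ˈma:m) ga (ˈfig) bu (ˈgrib) to (ˈnib) ko.
Foot heads: 2, 4, 6, 8.
Primary stress on the rightmost head = syllable 8.
Primary stress: syllable 8 → fo.ma:m.ga.fig.bu.grib.to.ˈnib.ko.

8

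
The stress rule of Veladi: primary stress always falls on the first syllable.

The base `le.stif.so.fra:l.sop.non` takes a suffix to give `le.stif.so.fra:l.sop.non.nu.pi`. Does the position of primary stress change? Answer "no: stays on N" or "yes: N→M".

Base `le.stif.so.fra:l.sop.non` (6 syllables):
  The word has 6 syllables; the first syllable is syllable 1 (le).
  → primary stress on syllable 1.
Suffixed `le.stif.so.fra:l.sop.non.nu.pi` (8 syllables):
  The word has 8 syllables; the first syllable is syllable 1 (le).
  → primary stress on syllable 1.

no: stays on 1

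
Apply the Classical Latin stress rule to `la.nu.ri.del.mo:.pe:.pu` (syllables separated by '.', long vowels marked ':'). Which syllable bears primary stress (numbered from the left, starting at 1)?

Classical Latin: stress the penult if heavy (long vowel or closed), else the antepenult.
Weights: 5 mo: H, 6 pe: H, 7 pu L.
The penult (syllable 6, pe:) is heavy, so it takes stress.
Stress on syllable 6: la.nu.ri.del.mo:.ˈpe:.pu.

6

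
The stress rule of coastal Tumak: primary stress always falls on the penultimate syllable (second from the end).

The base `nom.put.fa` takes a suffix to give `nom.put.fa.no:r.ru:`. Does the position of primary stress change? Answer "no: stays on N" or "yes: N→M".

yes: 2→4

Base `nom.put.fa` (3 syllables):
  The word has 3 syllables; the penultimate syllable (second from the end) is syllable 2 (put).
  → primary stress on syllable 2.
Suffixed `nom.put.fa.no:r.ru:` (5 syllables):
  The word has 5 syllables; the penultimate syllable (second from the end) is syllable 4 (no:r).
  → primary stress on syllable 4.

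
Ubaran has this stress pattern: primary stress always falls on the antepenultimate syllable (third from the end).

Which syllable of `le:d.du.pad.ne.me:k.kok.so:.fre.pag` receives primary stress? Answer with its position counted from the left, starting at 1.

The word has 9 syllables; the antepenultimate syllable (third from the end) is syllable 7 (so:).
Primary stress: syllable 7 → le:d.du.pad.ne.me:k.kok.ˈso:.fre.pag.

7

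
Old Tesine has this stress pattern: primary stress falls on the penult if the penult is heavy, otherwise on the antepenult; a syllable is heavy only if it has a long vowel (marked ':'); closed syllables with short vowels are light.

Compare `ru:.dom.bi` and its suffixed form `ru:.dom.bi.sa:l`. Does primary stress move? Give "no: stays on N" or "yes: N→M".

Base `ru:.dom.bi` (3 syllables):
  Weights: 1 ru: H, 2 dom L, 3 bi L.
  The penult (syllable 2, dom) is light, so stress falls on the antepenult (syllable 1, ru:).
  → primary stress on syllable 1.
Suffixed `ru:.dom.bi.sa:l` (4 syllables):
  Weights: 2 dom L, 3 bi L, 4 sa:l H.
  The penult (syllable 3, bi) is light, so stress falls on the antepenult (syllable 2, dom).
  → primary stress on syllable 2.

yes: 1→2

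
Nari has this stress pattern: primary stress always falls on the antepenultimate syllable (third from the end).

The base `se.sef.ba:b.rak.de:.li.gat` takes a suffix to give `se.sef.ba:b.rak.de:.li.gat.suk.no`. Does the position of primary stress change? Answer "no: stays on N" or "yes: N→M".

Base `se.sef.ba:b.rak.de:.li.gat` (7 syllables):
  The word has 7 syllables; the antepenultimate syllable (third from the end) is syllable 5 (de:).
  → primary stress on syllable 5.
Suffixed `se.sef.ba:b.rak.de:.li.gat.suk.no` (9 syllables):
  The word has 9 syllables; the antepenultimate syllable (third from the end) is syllable 7 (gat).
  → primary stress on syllable 7.

yes: 5→7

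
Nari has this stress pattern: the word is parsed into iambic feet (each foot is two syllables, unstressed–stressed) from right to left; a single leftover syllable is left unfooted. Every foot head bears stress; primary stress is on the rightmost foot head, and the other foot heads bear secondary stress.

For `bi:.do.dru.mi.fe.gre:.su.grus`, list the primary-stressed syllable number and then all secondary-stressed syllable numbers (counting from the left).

primary 8, secondary 2, 4, 6

Parse right to left into iambic (σˈσ) feet: (bi:.ˈdo) (dru.ˈmi) (fe.ˈgre:) (su.ˈgrus).
Foot heads (stressed positions): 2, 4, 6, 8.
End Rule Rightmost: primary stress on the rightmost head = syllable 8.
Secondary stress on 2, 4, 6: bi:.ˌdo.dru.ˌmi.fe.ˌgre:.su.ˈgrus.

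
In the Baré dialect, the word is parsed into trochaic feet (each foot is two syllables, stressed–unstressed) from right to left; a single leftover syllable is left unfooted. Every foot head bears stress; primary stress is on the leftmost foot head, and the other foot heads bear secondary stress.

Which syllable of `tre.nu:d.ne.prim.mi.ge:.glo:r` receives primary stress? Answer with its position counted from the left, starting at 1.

2

Parse right to left into trochaic (ˈσσ) feet: tre (ˈnu:d.ne) (ˈprim.mi) (ˈge:.glo:r). Syllable 1 is left unfooted.
Foot heads (stressed positions): 2, 4, 6.
End Rule Leftmost: primary stress on the leftmost head = syllable 2.
Primary stress: syllable 2 → tre.ˈnu:d.ne.prim.mi.ge:.glo:r.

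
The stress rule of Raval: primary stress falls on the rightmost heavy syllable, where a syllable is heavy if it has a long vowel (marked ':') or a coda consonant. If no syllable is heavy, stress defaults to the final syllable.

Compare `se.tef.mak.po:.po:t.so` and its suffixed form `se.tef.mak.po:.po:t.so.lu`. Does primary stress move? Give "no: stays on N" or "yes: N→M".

Base `se.tef.mak.po:.po:t.so` (6 syllables):
  Weights: 1 se L, 2 tef H, 3 mak H, 4 po: H, 5 po:t H, 6 so L.
  Heavy syllables in the domain: 2, 3, 4, 5. The rightmost is syllable 5 (po:t).
  → primary stress on syllable 5.
Suffixed `se.tef.mak.po:.po:t.so.lu` (7 syllables):
  Weights: 1 se L, 2 tef H, 3 mak H, 4 po: H, 5 po:t H, 6 so L, 7 lu L.
  Heavy syllables in the domain: 2, 3, 4, 5. The rightmost is syllable 5 (po:t).
  → primary stress on syllable 5.

no: stays on 5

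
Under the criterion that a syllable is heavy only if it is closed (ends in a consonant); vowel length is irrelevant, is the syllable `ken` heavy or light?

`ken`: short vowel, closed (coda /n/). Closed (coda /n/) → heavy.

heavy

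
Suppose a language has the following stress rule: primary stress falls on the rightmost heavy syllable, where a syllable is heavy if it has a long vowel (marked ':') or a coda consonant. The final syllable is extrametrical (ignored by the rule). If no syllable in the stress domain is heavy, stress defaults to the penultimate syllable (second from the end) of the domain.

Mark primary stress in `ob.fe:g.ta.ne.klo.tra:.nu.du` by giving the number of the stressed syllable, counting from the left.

6

The final syllable (8, du) is extrametrical; the stress domain is syllables 1–7.
Weights: 1 ob H, 2 fe:g H, 3 ta L, 4 ne L, 5 klo L, 6 tra: H, 7 nu L.
Heavy syllables in the domain: 1, 2, 6. The rightmost is syllable 6 (tra:).
Primary stress: syllable 6 → ob.fe:g.ta.ne.klo.ˈtra:.nu.du.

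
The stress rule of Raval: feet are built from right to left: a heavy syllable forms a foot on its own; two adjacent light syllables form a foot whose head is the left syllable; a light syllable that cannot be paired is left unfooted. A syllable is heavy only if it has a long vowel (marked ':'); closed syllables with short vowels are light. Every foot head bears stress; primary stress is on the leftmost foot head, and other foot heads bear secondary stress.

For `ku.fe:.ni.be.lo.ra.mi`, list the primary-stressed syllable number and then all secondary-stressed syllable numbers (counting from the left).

primary 2, secondary 4, 6

Weights: 1 ku L, 2 fe: H, 3 ni L, 4 be L, 5 lo L, 6 ra L, 7 mi L.
Parse right to left (heavy = foot alone; LL = one foot; stranded L unfooted): ku (ˈfe:) ni (ˈbe.lo) (ˈra.mi).
Foot heads: 2, 4, 6.
Primary stress on the leftmost head = syllable 2.
Secondary stress on 4, 6: ku.ˈfe:.ni.ˌbe.lo.ˌra.mi.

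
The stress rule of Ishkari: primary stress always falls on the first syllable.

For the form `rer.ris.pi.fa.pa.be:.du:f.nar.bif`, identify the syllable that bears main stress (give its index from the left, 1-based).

1

The word has 9 syllables; the first syllable is syllable 1 (rer).
Primary stress: syllable 1 → ˈrer.ris.pi.fa.pa.be:.du:f.nar.bif.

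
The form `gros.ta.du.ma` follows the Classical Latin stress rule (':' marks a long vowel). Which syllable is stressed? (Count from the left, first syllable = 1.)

Classical Latin: stress the penult if heavy (long vowel or closed), else the antepenult.
Weights: 2 ta L, 3 du L, 4 ma L.
The penult (syllable 3, du) is light, so stress falls on the antepenult (syllable 2, ta).
Stress on syllable 2: gros.ˈta.du.ma.

2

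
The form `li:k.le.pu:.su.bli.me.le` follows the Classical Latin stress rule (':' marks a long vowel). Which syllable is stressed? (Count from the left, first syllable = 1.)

5

Classical Latin: stress the penult if heavy (long vowel or closed), else the antepenult.
Weights: 5 bli L, 6 me L, 7 le L.
The penult (syllable 6, me) is light, so stress falls on the antepenult (syllable 5, bli).
Stress on syllable 5: li:k.le.pu:.su.ˈbli.me.le.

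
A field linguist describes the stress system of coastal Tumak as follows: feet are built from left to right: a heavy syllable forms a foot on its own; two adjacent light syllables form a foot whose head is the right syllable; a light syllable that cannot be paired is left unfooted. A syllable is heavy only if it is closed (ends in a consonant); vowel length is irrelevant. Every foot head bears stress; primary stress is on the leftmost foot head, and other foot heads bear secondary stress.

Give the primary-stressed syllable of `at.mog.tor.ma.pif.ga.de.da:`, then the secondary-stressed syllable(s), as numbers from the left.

primary 1, secondary 2, 3, 5, 7

Weights: 1 at H, 2 mog H, 3 tor H, 4 ma L, 5 pif H, 6 ga L, 7 de L, 8 da: L.
Parse left to right (heavy = foot alone; LL = one foot; stranded L unfooted): (ˈat) (ˈmog) (ˈtor) ma (ˈpif) (ga.ˈde) da:.
Foot heads: 1, 2, 3, 5, 7.
Primary stress on the leftmost head = syllable 1.
Secondary stress on 2, 3, 5, 7: ˈat.ˌmog.ˌtor.ma.ˌpif.ga.ˌde.da:.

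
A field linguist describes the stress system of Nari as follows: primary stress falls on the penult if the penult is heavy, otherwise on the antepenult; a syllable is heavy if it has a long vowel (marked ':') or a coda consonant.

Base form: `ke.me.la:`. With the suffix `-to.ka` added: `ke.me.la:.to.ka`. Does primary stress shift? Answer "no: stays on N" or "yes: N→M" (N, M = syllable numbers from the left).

yes: 1→3

Base `ke.me.la:` (3 syllables):
  Weights: 1 ke L, 2 me L, 3 la: H.
  The penult (syllable 2, me) is light, so stress falls on the antepenult (syllable 1, ke).
  → primary stress on syllable 1.
Suffixed `ke.me.la:.to.ka` (5 syllables):
  Weights: 3 la: H, 4 to L, 5 ka L.
  The penult (syllable 4, to) is light, so stress falls on the antepenult (syllable 3, la:).
  → primary stress on syllable 3.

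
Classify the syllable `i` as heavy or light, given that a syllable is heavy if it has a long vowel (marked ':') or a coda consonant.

`i`: short vowel, open (no coda). Short vowel, open → light.

light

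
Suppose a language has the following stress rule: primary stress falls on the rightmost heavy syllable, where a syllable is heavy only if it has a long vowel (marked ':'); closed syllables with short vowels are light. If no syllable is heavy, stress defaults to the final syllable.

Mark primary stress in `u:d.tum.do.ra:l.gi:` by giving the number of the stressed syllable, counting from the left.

Weights: 1 u:d H, 2 tum L, 3 do L, 4 ra:l H, 5 gi: H.
Heavy syllables in the domain: 1, 4, 5. The rightmost is syllable 5 (gi:).
Primary stress: syllable 5 → u:d.tum.do.ra:l.ˈgi:.

5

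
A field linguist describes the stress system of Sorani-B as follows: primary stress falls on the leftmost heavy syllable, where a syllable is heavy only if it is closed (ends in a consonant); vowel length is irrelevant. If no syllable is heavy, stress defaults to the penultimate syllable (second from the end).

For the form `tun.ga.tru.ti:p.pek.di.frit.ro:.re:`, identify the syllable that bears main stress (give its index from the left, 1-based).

Weights: 1 tun H, 2 ga L, 3 tru L, 4 ti:p H, 5 pek H, 6 di L, 7 frit H, 8 ro: L, 9 re: L.
Heavy syllables in the domain: 1, 4, 5, 7. The leftmost is syllable 1 (tun).
Primary stress: syllable 1 → ˈtun.ga.tru.ti:p.pek.di.frit.ro:.re:.

1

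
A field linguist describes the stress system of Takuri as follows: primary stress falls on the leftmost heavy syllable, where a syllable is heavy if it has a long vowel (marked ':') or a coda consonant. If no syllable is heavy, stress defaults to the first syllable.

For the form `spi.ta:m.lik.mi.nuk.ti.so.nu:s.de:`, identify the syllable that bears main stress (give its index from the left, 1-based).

2

Weights: 1 spi L, 2 ta:m H, 3 lik H, 4 mi L, 5 nuk H, 6 ti L, 7 so L, 8 nu:s H, 9 de: H.
Heavy syllables in the domain: 2, 3, 5, 8, 9. The leftmost is syllable 2 (ta:m).
Primary stress: syllable 2 → spi.ˈta:m.lik.mi.nuk.ti.so.nu:s.de:.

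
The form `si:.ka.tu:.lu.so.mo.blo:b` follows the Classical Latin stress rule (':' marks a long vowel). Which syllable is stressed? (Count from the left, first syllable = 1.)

Classical Latin: stress the penult if heavy (long vowel or closed), else the antepenult.
Weights: 5 so L, 6 mo L, 7 blo:b H.
The penult (syllable 6, mo) is light, so stress falls on the antepenult (syllable 5, so).
Stress on syllable 5: si:.ka.tu:.lu.ˈso.mo.blo:b.

5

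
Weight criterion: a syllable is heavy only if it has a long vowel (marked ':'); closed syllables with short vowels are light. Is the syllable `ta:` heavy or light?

`ta:`: long vowel, open (no coda). Long vowel → heavy.

heavy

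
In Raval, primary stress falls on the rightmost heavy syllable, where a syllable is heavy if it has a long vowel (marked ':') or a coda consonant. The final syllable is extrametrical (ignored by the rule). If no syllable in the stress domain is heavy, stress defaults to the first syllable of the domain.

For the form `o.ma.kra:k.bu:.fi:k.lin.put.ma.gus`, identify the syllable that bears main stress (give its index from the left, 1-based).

The final syllable (9, gus) is extrametrical; the stress domain is syllables 1–8.
Weights: 1 o L, 2 ma L, 3 kra:k H, 4 bu: H, 5 fi:k H, 6 lin H, 7 put H, 8 ma L.
Heavy syllables in the domain: 3, 4, 5, 6, 7. The rightmost is syllable 7 (put).
Primary stress: syllable 7 → o.ma.kra:k.bu:.fi:k.lin.ˈput.ma.gus.

7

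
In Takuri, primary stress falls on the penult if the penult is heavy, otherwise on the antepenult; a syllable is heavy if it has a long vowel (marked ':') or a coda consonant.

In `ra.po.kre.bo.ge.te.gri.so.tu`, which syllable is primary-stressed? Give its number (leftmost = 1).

Weights: 7 gri L, 8 so L, 9 tu L.
The penult (syllable 8, so) is light, so stress falls on the antepenult (syllable 7, gri).
Primary stress: syllable 7 → ra.po.kre.bo.ge.te.ˈgri.so.tu.

7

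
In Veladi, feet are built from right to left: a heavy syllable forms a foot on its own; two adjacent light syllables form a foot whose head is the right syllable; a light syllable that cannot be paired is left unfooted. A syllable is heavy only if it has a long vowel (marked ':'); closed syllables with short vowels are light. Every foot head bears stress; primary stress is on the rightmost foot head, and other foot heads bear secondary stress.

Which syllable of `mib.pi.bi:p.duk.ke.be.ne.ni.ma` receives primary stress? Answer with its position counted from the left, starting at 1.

Weights: 1 mib L, 2 pi L, 3 bi:p H, 4 duk L, 5 ke L, 6 be L, 7 ne L, 8 ni L, 9 ma L.
Parse right to left (heavy = foot alone; LL = one foot; stranded L unfooted): (mib.ˈpi) (ˈbi:p) (duk.ˈke) (be.ˈne) (ni.ˈma).
Foot heads: 2, 3, 5, 7, 9.
Primary stress on the rightmost head = syllable 9.
Primary stress: syllable 9 → mib.pi.bi:p.duk.ke.be.ne.ni.ˈma.

9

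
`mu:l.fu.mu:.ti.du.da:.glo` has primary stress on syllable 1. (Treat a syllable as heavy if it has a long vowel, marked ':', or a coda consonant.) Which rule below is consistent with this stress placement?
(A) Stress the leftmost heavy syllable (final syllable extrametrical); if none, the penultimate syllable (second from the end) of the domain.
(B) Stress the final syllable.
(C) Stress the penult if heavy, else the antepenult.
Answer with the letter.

Rule A → syllable 1 ✓.
Rule B → syllable 7 (observed: 1).
Rule C → syllable 6 (observed: 1).

A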